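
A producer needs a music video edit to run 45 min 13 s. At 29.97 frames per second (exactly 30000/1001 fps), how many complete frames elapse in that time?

81308 frames

45 min 13 s = 2713 s.
Frames = 2713 × 30000/1001 = 81390000/1001 ≈ 81308.6913.
Complete frames: 81308.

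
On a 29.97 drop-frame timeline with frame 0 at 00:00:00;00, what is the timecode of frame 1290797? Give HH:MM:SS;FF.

11:57:49;19

Ten DF minutes hold 17982 frames, so frame 1290797 lies in block 71 (frames 1276722–1294703) with 14075 frames into that block.
The block's first minute is 1800 frames and the rest 1798 each; 14075 frames reaches minute 7, so 71 × 18 + 7 × 2 = 1292 labels have been skipped so far.
Adding those back, label number 1290797 + 1292 = 1292089 at 30 labels/s is 43069 s + 19 f = 11 h 57 min 49 s frame 19, i.e. 11:57:49;19.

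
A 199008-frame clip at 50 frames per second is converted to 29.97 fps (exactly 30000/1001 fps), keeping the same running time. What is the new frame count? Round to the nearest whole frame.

119286 frames

Frames at target rate = 199008 × (30000/1001) / (50) = 119404800/1001 ≈ 119285.514.
Nearest whole frame: 119286.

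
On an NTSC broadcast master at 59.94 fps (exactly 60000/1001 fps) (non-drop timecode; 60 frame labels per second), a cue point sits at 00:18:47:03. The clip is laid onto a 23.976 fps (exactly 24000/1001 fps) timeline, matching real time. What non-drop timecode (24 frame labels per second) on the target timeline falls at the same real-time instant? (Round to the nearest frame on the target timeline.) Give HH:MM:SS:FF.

Source frame index: (0×3600 + 18×60 + 47) × 60 + 3 = 67623.
Real time: 67623 / (60000/1001) = 22563541/20000 s.
Target frame: (22563541/20000) × (24000/1001) = 135246/5 ≈ 27049.200 → 27049.
At 24 labels/s: frame 27049 → 00:18:47:01.

00:18:47:01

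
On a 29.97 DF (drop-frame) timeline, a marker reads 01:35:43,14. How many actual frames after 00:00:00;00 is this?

172132

As if non-drop at 30 labels/s: (1 × 3600 + 35 × 60 + 43) × 30 + 14 = 172304.
Minute boundaries passed: 95; those not divisible by 10: 95 − 9 = 86; dropped labels = 2 × 86 = 172.
Actual frame index = 172304 − 172 = 172132.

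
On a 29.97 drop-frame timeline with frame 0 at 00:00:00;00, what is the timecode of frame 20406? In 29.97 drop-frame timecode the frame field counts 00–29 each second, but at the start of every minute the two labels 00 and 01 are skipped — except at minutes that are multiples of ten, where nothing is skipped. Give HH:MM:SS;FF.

00:11:20;26

Each 10-minute DF block holds 10 × 60 × 30 − 9 × 2 = 17982 frames. 20406 ÷ 17982 → 1 full block, remainder 2424.
Within the partial block the first minute is 1800 frames and each further minute 1798, so 1 further minute boundary passed. Total skipped labels = 18 × 1 + 2 × 1 = 20.
Non-drop label index = 20406 + 20 = 20426; at 30 labels/s that is 00:11:20:26, i.e. DF 00:11:20;26.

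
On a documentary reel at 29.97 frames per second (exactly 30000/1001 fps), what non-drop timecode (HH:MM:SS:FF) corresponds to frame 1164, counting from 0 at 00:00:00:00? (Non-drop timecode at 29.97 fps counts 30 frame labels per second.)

00:00:38:24

1164 ÷ 30 = 38 full seconds, remainder 24 frames.
38 s = 0 h 0 min 38 s.
Timecode: 00:00:38:24.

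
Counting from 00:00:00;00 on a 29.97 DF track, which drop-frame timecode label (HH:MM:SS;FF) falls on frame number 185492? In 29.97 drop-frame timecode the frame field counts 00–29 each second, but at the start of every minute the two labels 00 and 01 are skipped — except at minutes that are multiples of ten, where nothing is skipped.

Ten DF minutes hold 17982 frames, so frame 185492 lies in block 10 (frames 179820–197801) with 5672 frames into that block.
The block's first minute is 1800 frames and the rest 1798 each; 5672 frames reaches minute 3, so 10 × 18 + 3 × 2 = 186 labels have been skipped so far.
Adding those back, label number 185492 + 186 = 185678 at 30 labels/s is 6189 s + 8 f = 1 h 43 min 9 s frame 8, i.e. 01:43:09;08.

01:43:09;08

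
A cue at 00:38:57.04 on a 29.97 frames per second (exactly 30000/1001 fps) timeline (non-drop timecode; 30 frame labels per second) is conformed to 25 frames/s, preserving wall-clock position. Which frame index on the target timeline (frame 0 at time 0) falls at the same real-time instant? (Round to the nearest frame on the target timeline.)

Source frame index: (0×3600 + 38×60 + 57) × 30 + 4 = 70114.
Real time: 70114 / (30000/1001) = 35092057/15000 s.
Target frame: (35092057/15000) × (25) = 35092057/600 ≈ 58486.762 → 58487.

frame 58487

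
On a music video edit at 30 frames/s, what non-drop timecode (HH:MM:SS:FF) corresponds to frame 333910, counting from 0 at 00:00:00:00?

333910 ÷ 30 = 11130 full seconds, remainder 10 frames.
11130 s = 3 h 5 min 30 s.
Timecode: 03:05:30:10.

03:05:30:10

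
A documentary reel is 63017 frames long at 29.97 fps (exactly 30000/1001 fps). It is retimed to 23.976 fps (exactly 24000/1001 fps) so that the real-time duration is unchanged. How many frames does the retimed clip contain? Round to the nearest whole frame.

Frames at target rate = 63017 × (24000/1001) / (30000/1001) = 252068/5 ≈ 50413.600.
Nearest whole frame: 50414.

50414 frames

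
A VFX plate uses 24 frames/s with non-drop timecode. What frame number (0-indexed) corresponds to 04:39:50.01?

402961

Total seconds to the label: (4 × 3600 + 39 × 60 + 50) = 16790.
Frame index = 16790 × 24 + 1 = 402961.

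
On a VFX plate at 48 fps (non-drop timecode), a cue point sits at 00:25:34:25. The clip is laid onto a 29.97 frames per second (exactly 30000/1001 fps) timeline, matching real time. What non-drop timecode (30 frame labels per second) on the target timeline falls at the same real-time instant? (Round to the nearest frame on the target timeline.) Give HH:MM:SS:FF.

Source frame index: (0×3600 + 25×60 + 34) × 48 + 25 = 73657.
Real time: 73657 / (48) = 73657/48 s.
Target frame: (73657/48) × (30000/1001) = 46035625/1001 ≈ 45989.635 → 45990.
At 30 labels/s: frame 45990 → 00:25:33:00.

00:25:33:00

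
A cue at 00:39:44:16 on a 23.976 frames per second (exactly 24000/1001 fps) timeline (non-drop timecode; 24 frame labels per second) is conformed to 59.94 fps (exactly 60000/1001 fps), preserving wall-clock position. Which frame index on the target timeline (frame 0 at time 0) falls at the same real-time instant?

Source frame index: (0×3600 + 39×60 + 44) × 24 + 16 = 57232.
Real time: 57232 / (24000/1001) = 3580577/1500 s.
Target frame: (3580577/1500) × (60000/1001) = 143080.

frame 143080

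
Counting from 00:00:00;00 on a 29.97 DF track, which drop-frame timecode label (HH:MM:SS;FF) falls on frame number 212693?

Ten DF minutes hold 17982 frames, so frame 212693 lies in block 11 (frames 197802–215783) with 14891 frames into that block.
The block's first minute is 1800 frames and the rest 1798 each; 14891 frames reaches minute 8, so 11 × 18 + 8 × 2 = 214 labels have been skipped so far.
Adding those back, label number 212693 + 214 = 212907 at 30 labels/s is 7096 s + 27 f = 1 h 58 min 16 s frame 27, i.e. 01:58:16;27.

01:58:16;27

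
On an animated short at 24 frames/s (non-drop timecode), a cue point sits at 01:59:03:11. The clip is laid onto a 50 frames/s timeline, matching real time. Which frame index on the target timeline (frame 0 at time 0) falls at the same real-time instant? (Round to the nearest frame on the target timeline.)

frame 357173

Source frame index: (1×3600 + 59×60 + 3) × 24 + 11 = 171443.
Real time: 171443 / (24) = 171443/24 s.
Target frame: (171443/24) × (50) = 4286075/12 ≈ 357172.917 → 357173.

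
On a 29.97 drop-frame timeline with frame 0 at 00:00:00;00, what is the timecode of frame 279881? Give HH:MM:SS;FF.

Ten DF minutes hold 17982 frames, so frame 279881 lies in block 15 (frames 269730–287711) with 10151 frames into that block.
The block's first minute is 1800 frames and the rest 1798 each; 10151 frames reaches minute 5, so 15 × 18 + 5 × 2 = 280 labels have been skipped so far.
Adding those back, label number 279881 + 280 = 280161 at 30 labels/s is 9338 s + 21 f = 2 h 35 min 38 s frame 21, i.e. 02:35:38;21.

02:35:38;21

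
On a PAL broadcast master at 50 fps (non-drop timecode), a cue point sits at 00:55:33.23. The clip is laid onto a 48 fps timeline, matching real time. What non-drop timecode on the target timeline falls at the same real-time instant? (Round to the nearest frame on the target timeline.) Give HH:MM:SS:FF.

00:55:33:22

Source frame index: (0×3600 + 55×60 + 33) × 50 + 23 = 166673.
Real time: 166673 / (50) = 166673/50 s.
Target frame: (166673/50) × (48) = 4000152/25 ≈ 160006.080 → 160006.
At 48 labels/s: frame 160006 → 00:55:33:22.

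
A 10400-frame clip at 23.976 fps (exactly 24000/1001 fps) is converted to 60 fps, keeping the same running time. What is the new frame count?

26026 frames

Target frames = source frames × (target rate / source rate) = 10400 × (60)/(24000/1001) = 10400 × 1001/400 = 26026.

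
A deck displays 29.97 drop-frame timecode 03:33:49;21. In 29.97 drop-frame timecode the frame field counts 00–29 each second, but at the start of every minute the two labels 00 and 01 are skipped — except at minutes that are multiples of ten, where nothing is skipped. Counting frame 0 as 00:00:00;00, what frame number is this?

Complete 10-minute blocks: 21, each 17982 frames → 377622.
Remaining 3 whole minutes in the current block: 1800 + 2 × 1798 = 5396 frames.
Within the current minute: 49 × 30 + 21 − 2 = 1489 (labels ;00/;01 skipped at this minute). Total = 377622 + 5396 + 1489 = 384507.

384507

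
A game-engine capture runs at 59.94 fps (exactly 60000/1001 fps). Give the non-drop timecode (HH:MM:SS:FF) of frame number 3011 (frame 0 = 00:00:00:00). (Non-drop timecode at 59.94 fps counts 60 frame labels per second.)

3011 ÷ 60 = 50 full seconds, remainder 11 frames.
50 s = 0 h 0 min 50 s.
Timecode: 00:00:50:11.

00:00:50:11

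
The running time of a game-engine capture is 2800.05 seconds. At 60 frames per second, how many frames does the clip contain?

Frames = 2800.05 × 60 = 168003.

168003 frames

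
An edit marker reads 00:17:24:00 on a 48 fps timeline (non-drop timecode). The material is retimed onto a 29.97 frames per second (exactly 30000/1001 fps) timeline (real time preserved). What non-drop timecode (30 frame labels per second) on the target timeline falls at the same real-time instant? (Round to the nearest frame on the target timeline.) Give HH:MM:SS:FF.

Source frame index: (0×3600 + 17×60 + 24) × 48 + 0 = 50112.
Real time: 50112 / (48) = 1044 s.
Target frame: (1044) × (30000/1001) = 31320000/1001 ≈ 31288.711 → 31289.
At 30 labels/s: frame 31289 → 00:17:22:29.

00:17:22:29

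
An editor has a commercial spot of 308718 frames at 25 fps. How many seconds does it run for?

12348.72 seconds

Running time = 308718 / (25) = 12348.72 s.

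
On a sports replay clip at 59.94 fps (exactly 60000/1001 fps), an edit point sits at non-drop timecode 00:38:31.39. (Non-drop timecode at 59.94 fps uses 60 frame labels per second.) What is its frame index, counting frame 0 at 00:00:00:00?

Total seconds to the label: (0 × 3600 + 38 × 60 + 31) = 2311.
Frame index = 2311 × 60 + 39 = 138699.

138699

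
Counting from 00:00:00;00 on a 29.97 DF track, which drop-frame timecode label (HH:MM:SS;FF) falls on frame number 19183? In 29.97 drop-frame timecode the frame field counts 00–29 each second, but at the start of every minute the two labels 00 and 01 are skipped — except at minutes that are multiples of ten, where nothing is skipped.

Ten DF minutes hold 17982 frames, so frame 19183 lies in block 1 (frames 17982–35963) with 1201 frames into that block.
The block's first minute is 1800 frames and the rest 1798 each; 1201 frames reaches minute 0, so 1 × 18 + 0 × 2 = 18 labels have been skipped so far.
Adding those back, label number 19183 + 18 = 19201 at 30 labels/s is 640 s + 1 f = 0 h 10 min 40 s frame 1, i.e. 00:10:40;01.

00:10:40;01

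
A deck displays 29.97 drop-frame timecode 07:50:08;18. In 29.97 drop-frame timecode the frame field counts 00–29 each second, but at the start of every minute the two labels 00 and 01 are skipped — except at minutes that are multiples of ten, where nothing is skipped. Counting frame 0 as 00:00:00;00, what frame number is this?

As if non-drop at 30 labels/s: (7 × 3600 + 50 × 60 + 8) × 30 + 18 = 846258.
Minute boundaries passed: 470; those not divisible by 10: 470 − 47 = 423; dropped labels = 2 × 423 = 846.
Actual frame index = 846258 − 846 = 845412.

845412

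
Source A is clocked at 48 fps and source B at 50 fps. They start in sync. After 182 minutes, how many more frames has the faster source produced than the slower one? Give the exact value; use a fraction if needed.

21840 frames

182 min = 10920 s.
A emits 48 × 10920 = 524160 frames; B emits 50 × 10920 = 546000.
Difference = 21840 frames; B is ahead of A.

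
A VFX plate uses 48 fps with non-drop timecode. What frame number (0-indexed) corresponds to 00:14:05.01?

40561

Total seconds to the label: (0 × 3600 + 14 × 60 + 5) = 845.
Frame index = 845 × 48 + 1 = 40561.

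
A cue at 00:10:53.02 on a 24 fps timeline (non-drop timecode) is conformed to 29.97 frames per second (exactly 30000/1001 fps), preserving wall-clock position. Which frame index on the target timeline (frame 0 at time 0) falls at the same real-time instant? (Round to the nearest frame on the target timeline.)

Source frame index: (0×3600 + 10×60 + 53) × 24 + 2 = 15674.
Real time: 15674 / (24) = 7837/12 s.
Target frame: (7837/12) × (30000/1001) = 19592500/1001 ≈ 19572.927 → 19573.

frame 19573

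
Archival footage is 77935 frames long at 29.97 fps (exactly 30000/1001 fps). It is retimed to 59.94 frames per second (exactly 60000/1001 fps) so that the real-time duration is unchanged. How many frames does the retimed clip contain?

Target frames = source frames × (target rate / source rate) = 77935 × (60000/1001)/(30000/1001) = 77935 × 2 = 155870.

155870 frames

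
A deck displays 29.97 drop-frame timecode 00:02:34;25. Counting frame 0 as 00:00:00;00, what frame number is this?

4641

Complete 10-minute blocks: 0, each 17982 frames → 0.
Remaining 2 whole minutes in the current block: 1800 + 1 × 1798 = 3598 frames.
Within the current minute: 34 × 30 + 25 − 2 = 1043 (labels ;00/;01 skipped at this minute). Total = 0 + 3598 + 1043 = 4641.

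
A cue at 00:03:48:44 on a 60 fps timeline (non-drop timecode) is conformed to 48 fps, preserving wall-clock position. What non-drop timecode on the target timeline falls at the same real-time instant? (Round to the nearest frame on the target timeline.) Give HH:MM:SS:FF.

Source frame index: (0×3600 + 3×60 + 48) × 60 + 44 = 13724.
Real time: 13724 / (60) = 3431/15 s.
Target frame: (3431/15) × (48) = 54896/5 ≈ 10979.200 → 10979.
At 48 labels/s: frame 10979 → 00:03:48:35.

00:03:48:35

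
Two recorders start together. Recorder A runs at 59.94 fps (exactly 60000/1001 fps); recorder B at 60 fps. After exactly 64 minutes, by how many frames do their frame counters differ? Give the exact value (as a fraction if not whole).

64 min = 3840 s.
A emits 60000/1001 × 3840 = 230400000/1001 frames; B emits 60 × 3840 = 230400.
Difference = 230400/1001 frames (≈ 230.1698); B is ahead of A.

230400/1001 frames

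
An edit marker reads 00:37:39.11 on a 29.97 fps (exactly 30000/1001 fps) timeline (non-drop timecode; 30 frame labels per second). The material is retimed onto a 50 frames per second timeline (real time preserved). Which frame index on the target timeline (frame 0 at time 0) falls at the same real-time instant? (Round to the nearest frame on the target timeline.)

Source frame index: (0×3600 + 37×60 + 39) × 30 + 11 = 67781.
Real time: 67781 / (30000/1001) = 67848781/30000 s.
Target frame: (67848781/30000) × (50) = 67848781/600 ≈ 113081.302 → 113081.

frame 113081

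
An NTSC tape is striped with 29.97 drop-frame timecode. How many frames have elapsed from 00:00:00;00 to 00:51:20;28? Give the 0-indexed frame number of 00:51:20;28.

Complete 10-minute blocks: 5, each 17982 frames → 89910.
Remaining 1 whole minute in the current block: 1800 + 0 × 1798 = 1800 frames.
Within the current minute: 20 × 30 + 28 − 2 = 626 (labels ;00/;01 skipped at this minute). Total = 89910 + 1800 + 626 = 92336.

92336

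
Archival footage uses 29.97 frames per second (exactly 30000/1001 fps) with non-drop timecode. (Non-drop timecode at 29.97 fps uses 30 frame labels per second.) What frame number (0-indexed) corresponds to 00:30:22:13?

54673

Total seconds to the label: (0 × 3600 + 30 × 60 + 22) = 1822.
Frame index = 1822 × 30 + 13 = 54673.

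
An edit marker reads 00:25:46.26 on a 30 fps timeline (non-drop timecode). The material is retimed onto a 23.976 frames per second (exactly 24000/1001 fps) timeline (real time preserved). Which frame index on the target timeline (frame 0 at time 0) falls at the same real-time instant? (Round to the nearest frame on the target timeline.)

frame 37088

Source frame index: (0×3600 + 25×60 + 46) × 30 + 26 = 46406.
Real time: 46406 / (30) = 23203/15 s.
Target frame: (23203/15) × (24000/1001) = 37124800/1001 ≈ 37087.712 → 37088.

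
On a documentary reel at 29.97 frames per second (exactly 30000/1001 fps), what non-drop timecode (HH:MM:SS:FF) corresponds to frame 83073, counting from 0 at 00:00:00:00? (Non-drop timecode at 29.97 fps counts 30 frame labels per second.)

83073 ÷ 30 = 2769 full seconds, remainder 3 frames.
2769 s = 0 h 46 min 9 s.
Timecode: 00:46:09:03.

00:46:09:03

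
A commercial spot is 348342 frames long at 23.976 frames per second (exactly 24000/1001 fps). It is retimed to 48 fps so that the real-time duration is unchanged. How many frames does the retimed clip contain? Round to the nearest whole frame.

Frames at target rate = 348342 × (48) / (24000/1001) = 174345171/250 ≈ 697380.684.
Nearest whole frame: 697381.

697381 frames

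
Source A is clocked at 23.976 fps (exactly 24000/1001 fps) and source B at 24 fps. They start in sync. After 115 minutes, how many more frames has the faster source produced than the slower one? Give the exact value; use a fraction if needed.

165600/1001 frames

115 min = 6900 s.
A emits 24000/1001 × 6900 = 165600000/1001 frames; B emits 24 × 6900 = 165600.
Difference = 165600/1001 frames (≈ 165.4346); B is ahead of A.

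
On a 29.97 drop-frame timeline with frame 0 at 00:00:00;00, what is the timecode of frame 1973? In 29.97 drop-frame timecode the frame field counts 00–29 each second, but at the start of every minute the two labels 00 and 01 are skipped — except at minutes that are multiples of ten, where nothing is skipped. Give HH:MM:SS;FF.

00:01:05;25

Each 10-minute DF block holds 10 × 60 × 30 − 9 × 2 = 17982 frames. 1973 ÷ 17982 → 0 full blocks, remainder 1973.
Within the partial block the first minute is 1800 frames and each further minute 1798, so 1 further minute boundary passed. Total skipped labels = 18 × 0 + 2 × 1 = 2.
Non-drop label index = 1973 + 2 = 1975; at 30 labels/s that is 00:01:05:25, i.e. DF 00:01:05;25.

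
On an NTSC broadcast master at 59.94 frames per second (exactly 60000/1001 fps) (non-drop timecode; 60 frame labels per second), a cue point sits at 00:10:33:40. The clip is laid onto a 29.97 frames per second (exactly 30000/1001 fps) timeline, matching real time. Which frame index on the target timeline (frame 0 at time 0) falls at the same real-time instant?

frame 19010

Source frame index: (0×3600 + 10×60 + 33) × 60 + 40 = 38020.
Real time: 38020 / (60000/1001) = 1902901/3000 s.
Target frame: (1902901/3000) × (30000/1001) = 19010.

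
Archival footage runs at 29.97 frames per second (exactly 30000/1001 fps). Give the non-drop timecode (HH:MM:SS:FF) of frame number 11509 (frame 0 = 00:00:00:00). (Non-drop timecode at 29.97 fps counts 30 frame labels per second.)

11509 ÷ 30 = 383 full seconds, remainder 19 frames.
383 s = 0 h 6 min 23 s.
Timecode: 00:06:23:19.

00:06:23:19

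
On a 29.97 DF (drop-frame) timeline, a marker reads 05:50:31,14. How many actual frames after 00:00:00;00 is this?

630314

Complete 10-minute blocks: 35, each 17982 frames → 629370.
Remaining 0 whole minutes in the current block: 0 frames.
Within the current minute: 31 × 30 + 14 = 944. Total = 629370 + 0 + 944 = 630314.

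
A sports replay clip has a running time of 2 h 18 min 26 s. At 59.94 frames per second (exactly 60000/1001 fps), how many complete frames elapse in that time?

497862 frames

2 h 18 min 26 s = 8306 s.
Frames = 8306 × 60000/1001 = 498360000/1001 ≈ 497862.1379.
Complete frames: 497862.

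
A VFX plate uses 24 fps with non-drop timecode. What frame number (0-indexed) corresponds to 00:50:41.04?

Total seconds to the label: (0 × 3600 + 50 × 60 + 41) = 3041.
Frame index = 3041 × 24 + 4 = 72988.

frame 72988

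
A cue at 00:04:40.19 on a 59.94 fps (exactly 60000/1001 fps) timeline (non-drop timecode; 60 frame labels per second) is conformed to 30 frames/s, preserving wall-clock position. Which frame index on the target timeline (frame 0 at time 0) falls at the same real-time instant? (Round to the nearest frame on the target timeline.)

Source frame index: (0×3600 + 4×60 + 40) × 60 + 19 = 16819.
Real time: 16819 / (60000/1001) = 16835819/60000 s.
Target frame: (16835819/60000) × (30) = 16835819/2000 ≈ 8417.909 → 8418.

frame 8418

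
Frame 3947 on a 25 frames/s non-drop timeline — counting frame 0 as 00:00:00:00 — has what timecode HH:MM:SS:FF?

00:02:37:22

3947 ÷ 25 = 157 full seconds, remainder 22 frames.
157 s = 0 h 2 min 37 s.
Timecode: 00:02:37:22.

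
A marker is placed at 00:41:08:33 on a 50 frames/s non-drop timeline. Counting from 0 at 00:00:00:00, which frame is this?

frame 123433

Total seconds to the label: (0 × 3600 + 41 × 60 + 8) = 2468.
Frame index = 2468 × 50 + 33 = 123433.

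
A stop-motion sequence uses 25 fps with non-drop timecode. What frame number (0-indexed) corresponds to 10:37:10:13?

frame 955763

Total seconds to the label: (10 × 3600 + 37 × 60 + 10) = 38230.
Frame index = 38230 × 25 + 13 = 955763.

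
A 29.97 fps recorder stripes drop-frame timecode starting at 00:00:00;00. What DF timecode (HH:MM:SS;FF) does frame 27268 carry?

00:15:09;26

Each 10-minute DF block holds 10 × 60 × 30 − 9 × 2 = 17982 frames. 27268 ÷ 17982 → 1 full block, remainder 9286.
Within the partial block the first minute is 1800 frames and each further minute 1798, so 5 further minute boundaries passed. Total skipped labels = 18 × 1 + 2 × 5 = 28.
Non-drop label index = 27268 + 28 = 27296; at 30 labels/s that is 00:15:09:26, i.e. DF 00:15:09;26.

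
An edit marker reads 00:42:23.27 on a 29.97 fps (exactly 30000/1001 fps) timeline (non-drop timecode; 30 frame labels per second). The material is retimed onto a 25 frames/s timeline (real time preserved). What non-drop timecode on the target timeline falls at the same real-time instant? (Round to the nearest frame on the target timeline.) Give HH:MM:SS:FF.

00:42:26:11

Source frame index: (0×3600 + 42×60 + 23) × 30 + 27 = 76317.
Real time: 76317 / (30000/1001) = 25464439/10000 s.
Target frame: (25464439/10000) × (25) = 25464439/400 ≈ 63661.098 → 63661.
At 25 labels/s: frame 63661 → 00:42:26:11.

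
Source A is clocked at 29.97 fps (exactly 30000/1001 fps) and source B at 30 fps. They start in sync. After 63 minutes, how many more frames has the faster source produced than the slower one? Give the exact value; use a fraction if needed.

16200/143 frames

63 min = 3780 s.
A emits 30000/1001 × 3780 = 16200000/143 frames; B emits 30 × 3780 = 113400.
Difference = 16200/143 frames (≈ 113.2867); B is ahead of A.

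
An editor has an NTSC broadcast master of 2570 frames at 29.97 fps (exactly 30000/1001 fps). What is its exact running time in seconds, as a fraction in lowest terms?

257257/3000 seconds

Running time = 2570 ÷ (30000/1001) = 2570 × 1001/30000 = 257257/3000 s.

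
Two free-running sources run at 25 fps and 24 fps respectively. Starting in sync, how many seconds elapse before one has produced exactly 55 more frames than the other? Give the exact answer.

55 seconds

The gap grows by |24 − 25| = 1 frame per second.
Time for a 55-frame gap: 55 ÷ (1) = 55 s.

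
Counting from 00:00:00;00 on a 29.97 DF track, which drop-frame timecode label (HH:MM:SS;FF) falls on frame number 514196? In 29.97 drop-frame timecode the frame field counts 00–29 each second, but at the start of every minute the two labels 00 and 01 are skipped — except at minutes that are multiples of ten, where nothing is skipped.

Ten DF minutes hold 17982 frames, so frame 514196 lies in block 28 (frames 503496–521477) with 10700 frames into that block.
The block's first minute is 1800 frames and the rest 1798 each; 10700 frames reaches minute 5, so 28 × 18 + 5 × 2 = 514 labels have been skipped so far.
Adding those back, label number 514196 + 514 = 514710 at 30 labels/s is 17157 s + 0 f = 4 h 45 min 57 s frame 0, i.e. 04:45:57;00.

04:45:57;00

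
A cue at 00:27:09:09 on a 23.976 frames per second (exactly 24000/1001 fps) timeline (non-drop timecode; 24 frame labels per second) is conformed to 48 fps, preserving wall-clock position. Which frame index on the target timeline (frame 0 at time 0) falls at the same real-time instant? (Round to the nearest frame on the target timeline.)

frame 78288

Source frame index: (0×3600 + 27×60 + 9) × 24 + 9 = 39105.
Real time: 39105 / (24000/1001) = 2609607/1600 s.
Target frame: (2609607/1600) × (48) = 7828821/100 ≈ 78288.210 → 78288.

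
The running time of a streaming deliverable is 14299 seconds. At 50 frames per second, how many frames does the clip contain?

714950 frames

Frames = 14299 × 50 = 714950.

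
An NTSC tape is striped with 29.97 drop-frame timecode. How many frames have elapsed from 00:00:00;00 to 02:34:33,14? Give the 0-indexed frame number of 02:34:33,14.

277926

Complete 10-minute blocks: 15, each 17982 frames → 269730.
Remaining 4 whole minutes in the current block: 1800 + 3 × 1798 = 7194 frames.
Within the current minute: 33 × 30 + 14 − 2 = 1002 (labels ;00/;01 skipped at this minute). Total = 269730 + 7194 + 1002 = 277926.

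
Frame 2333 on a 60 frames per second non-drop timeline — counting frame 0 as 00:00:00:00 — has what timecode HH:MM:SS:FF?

2333 ÷ 60 = 38 full seconds, remainder 53 frames.
38 s = 0 h 0 min 38 s.
Timecode: 00:00:38:53.

00:00:38:53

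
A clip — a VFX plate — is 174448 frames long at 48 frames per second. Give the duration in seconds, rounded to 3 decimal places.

3634.333 seconds

Running time = 174448 × 1/48 = 10903/3 s ≈ 3634.333 s.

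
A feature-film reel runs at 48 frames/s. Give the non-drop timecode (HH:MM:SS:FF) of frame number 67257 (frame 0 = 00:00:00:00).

67257 ÷ 48 = 1401 full seconds, remainder 9 frames.
1401 s = 0 h 23 min 21 s.
Timecode: 00:23:21:09.

00:23:21:09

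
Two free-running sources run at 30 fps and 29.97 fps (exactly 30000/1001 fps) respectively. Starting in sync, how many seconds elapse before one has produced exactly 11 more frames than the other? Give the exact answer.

11011/30 seconds

The gap grows by |30000/1001 − 30| = 30/1001 frames per second.
Time for a 11-frame gap: 11 ÷ (30/1001) = 11011/30 s.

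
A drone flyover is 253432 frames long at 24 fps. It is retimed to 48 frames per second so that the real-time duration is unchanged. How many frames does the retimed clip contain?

506864 frames

Frames at target rate = 253432 × (48) / (24) = 506864.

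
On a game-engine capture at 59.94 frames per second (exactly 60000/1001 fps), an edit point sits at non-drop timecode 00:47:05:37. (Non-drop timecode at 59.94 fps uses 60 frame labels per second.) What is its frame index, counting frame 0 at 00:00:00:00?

frame 169537

Total seconds to the label: (0 × 3600 + 47 × 60 + 5) = 2825.
Frame index = 2825 × 60 + 37 = 169537.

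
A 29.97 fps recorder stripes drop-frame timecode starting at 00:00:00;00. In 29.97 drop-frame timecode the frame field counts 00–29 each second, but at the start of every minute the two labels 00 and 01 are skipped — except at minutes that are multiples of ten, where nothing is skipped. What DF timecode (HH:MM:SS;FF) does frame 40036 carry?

Each 10-minute DF block holds 10 × 60 × 30 − 9 × 2 = 17982 frames. 40036 ÷ 17982 → 2 full blocks, remainder 4072.
Within the partial block the first minute is 1800 frames and each further minute 1798, so 2 further minute boundaries passed. Total skipped labels = 18 × 2 + 2 × 2 = 40.
Non-drop label index = 40036 + 40 = 40076; at 30 labels/s that is 00:22:15:26, i.e. DF 00:22:15;26.

00:22:15;26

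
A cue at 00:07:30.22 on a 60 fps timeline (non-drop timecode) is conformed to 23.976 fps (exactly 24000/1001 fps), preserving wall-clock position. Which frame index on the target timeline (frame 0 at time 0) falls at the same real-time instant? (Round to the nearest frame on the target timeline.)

Source frame index: (0×3600 + 7×60 + 30) × 60 + 22 = 27022.
Real time: 27022 / (60) = 13511/30 s.
Target frame: (13511/30) × (24000/1001) = 10808800/1001 ≈ 10798.002 → 10798.

frame 10798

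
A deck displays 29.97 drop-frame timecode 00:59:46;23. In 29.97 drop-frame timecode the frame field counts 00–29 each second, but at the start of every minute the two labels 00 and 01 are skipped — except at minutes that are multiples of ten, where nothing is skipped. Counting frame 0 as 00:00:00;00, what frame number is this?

As if non-drop at 30 labels/s: (0 × 3600 + 59 × 60 + 46) × 30 + 23 = 107603.
Minute boundaries passed: 59; those not divisible by 10: 59 − 5 = 54; dropped labels = 2 × 54 = 108.
Actual frame index = 107603 − 108 = 107495.

107495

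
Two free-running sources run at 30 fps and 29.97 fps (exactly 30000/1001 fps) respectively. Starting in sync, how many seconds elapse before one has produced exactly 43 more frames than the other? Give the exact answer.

43043/30 seconds

The gap grows by |30000/1001 − 30| = 30/1001 frames per second.
Time for a 43-frame gap: 43 ÷ (30/1001) = 43043/30 s.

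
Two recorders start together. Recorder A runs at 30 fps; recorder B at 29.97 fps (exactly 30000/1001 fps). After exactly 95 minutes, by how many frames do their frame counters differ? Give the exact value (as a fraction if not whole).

95 min = 5700 s.
A emits 30 × 5700 = 171000 frames; B emits 30000/1001 × 5700 = 171000000/1001.
Difference = 171000/1001 frames (≈ 170.8292); B is behind A.

171000/1001 frames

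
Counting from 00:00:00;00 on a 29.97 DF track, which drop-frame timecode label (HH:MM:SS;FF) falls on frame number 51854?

00:28:50;06

Ten DF minutes hold 17982 frames, so frame 51854 lies in block 2 (frames 35964–53945) with 15890 frames into that block.
The block's first minute is 1800 frames and the rest 1798 each; 15890 frames reaches minute 8, so 2 × 18 + 8 × 2 = 52 labels have been skipped so far.
Adding those back, label number 51854 + 52 = 51906 at 30 labels/s is 1730 s + 6 f = 0 h 28 min 50 s frame 6, i.e. 00:28:50;06.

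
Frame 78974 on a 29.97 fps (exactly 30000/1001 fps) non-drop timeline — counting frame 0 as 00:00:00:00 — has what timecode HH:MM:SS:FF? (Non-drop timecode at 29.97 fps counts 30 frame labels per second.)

78974 ÷ 30 = 2632 full seconds, remainder 14 frames.
2632 s = 0 h 43 min 52 s.
Timecode: 00:43:52:14.

00:43:52:14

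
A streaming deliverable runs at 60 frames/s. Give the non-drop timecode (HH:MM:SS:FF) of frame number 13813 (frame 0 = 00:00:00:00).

13813 ÷ 60 = 230 full seconds, remainder 13 frames.
230 s = 0 h 3 min 50 s.
Timecode: 00:03:50:13.

00:03:50:13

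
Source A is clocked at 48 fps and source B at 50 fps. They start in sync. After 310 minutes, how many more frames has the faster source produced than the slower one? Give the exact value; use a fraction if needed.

37200 frames

310 min = 18600 s.
A emits 48 × 18600 = 892800 frames; B emits 50 × 18600 = 930000.
Difference = 37200 frames; B is ahead of A.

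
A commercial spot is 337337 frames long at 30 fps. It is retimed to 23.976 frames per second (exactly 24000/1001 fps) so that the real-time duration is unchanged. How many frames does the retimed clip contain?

Target frames = source frames × (target rate / source rate) = 337337 × (24000/1001)/(30) = 337337 × 800/1001 = 269600.

269600 frames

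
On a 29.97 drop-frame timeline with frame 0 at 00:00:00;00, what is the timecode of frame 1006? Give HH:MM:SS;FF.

Ten DF minutes hold 17982 frames, so frame 1006 lies in block 0 (frames 0–17981) with 1006 frames into that block.
The block's first minute is 1800 frames and the rest 1798 each; 1006 frames reaches minute 0, so 0 × 18 + 0 × 2 = 0 labels have been skipped so far.
Adding those back, label number 1006 + 0 = 1006 at 30 labels/s is 33 s + 16 f = 0 h 0 min 33 s frame 16, i.e. 00:00:33;16.

00:00:33;16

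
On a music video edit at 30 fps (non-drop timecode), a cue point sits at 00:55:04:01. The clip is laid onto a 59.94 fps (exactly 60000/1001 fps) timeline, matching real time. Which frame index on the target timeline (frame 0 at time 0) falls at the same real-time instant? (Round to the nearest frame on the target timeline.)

Source frame index: (0×3600 + 55×60 + 4) × 30 + 1 = 99121.
Real time: 99121 / (30) = 99121/30 s.
Target frame: (99121/30) × (60000/1001) = 18022000/91 ≈ 198043.956 → 198044.

frame 198044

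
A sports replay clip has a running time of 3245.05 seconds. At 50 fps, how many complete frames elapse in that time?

Frames = 3245.05 × 50 = 324505/2 ≈ 162252.5000.
Complete frames: 162252.

162252 frames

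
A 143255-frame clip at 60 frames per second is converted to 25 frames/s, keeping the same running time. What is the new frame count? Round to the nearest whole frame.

59690 frames

Frames at target rate = 143255 × (25) / (60) = 716275/12 ≈ 59689.583.
Nearest whole frame: 59690.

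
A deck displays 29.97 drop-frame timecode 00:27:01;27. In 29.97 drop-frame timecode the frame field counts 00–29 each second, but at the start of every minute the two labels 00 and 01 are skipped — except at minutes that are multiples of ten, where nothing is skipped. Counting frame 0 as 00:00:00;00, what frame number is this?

Complete 10-minute blocks: 2, each 17982 frames → 35964.
Remaining 7 whole minutes in the current block: 1800 + 6 × 1798 = 12588 frames.
Within the current minute: 1 × 30 + 27 − 2 = 55 (labels ;00/;01 skipped at this minute). Total = 35964 + 12588 + 55 = 48607.

48607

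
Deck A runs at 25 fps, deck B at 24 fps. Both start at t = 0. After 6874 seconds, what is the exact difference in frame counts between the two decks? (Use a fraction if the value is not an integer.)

A emits 25 × 6874 = 171850 frames; B emits 24 × 6874 = 164976.
Difference = 6874 frames; B is behind A.

6874 frames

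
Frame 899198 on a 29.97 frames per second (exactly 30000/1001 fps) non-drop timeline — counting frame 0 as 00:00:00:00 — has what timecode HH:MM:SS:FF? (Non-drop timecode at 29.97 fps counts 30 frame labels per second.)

899198 ÷ 30 = 29973 full seconds, remainder 8 frames.
29973 s = 8 h 19 min 33 s.
Timecode: 08:19:33:08.

08:19:33:08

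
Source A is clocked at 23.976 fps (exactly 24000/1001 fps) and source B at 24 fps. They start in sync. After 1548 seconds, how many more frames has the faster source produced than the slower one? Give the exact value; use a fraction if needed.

37152/1001 frames

A emits 24000/1001 × 1548 = 37152000/1001 frames; B emits 24 × 1548 = 37152.
Difference = 37152/1001 frames (≈ 37.1149); B is ahead of A.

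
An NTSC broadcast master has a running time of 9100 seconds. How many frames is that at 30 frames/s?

Frames = 9100 × 30 = 273000.

273000 frames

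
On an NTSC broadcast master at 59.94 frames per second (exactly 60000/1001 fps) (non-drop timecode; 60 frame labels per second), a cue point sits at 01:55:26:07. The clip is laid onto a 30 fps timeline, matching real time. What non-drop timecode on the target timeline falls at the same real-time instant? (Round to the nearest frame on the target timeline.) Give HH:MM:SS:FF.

Source frame index: (1×3600 + 55×60 + 26) × 60 + 7 = 415567.
Real time: 415567 / (60000/1001) = 415982567/60000 s.
Target frame: (415982567/60000) × (30) = 415982567/2000 ≈ 207991.283 → 207991.
At 30 labels/s: frame 207991 → 01:55:33:01.

01:55:33:01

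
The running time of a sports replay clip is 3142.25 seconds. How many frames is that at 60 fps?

Frames = 3142.25 × 60 = 188535.

188535 frames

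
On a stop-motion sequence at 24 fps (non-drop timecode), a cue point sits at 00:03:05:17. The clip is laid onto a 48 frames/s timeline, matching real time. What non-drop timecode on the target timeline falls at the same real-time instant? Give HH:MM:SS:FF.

00:03:05:34

Source frame index: (0×3600 + 3×60 + 5) × 24 + 17 = 4457.
Real time: 4457 / (24) = 4457/24 s.
Target frame: (4457/24) × (48) = 8914.
At 48 labels/s: frame 8914 → 00:03:05:34.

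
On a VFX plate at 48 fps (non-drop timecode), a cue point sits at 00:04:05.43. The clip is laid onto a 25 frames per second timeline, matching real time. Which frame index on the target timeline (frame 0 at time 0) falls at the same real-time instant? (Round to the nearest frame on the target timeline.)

frame 6147

Source frame index: (0×3600 + 4×60 + 5) × 48 + 43 = 11803.
Real time: 11803 / (48) = 11803/48 s.
Target frame: (11803/48) × (25) = 295075/48 ≈ 6147.396 → 6147.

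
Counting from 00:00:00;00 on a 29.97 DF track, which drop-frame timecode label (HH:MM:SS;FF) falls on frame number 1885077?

17:28:18;25

Ten DF minutes hold 17982 frames, so frame 1885077 lies in block 104 (frames 1870128–1888109) with 14949 frames into that block.
The block's first minute is 1800 frames and the rest 1798 each; 14949 frames reaches minute 8, so 104 × 18 + 8 × 2 = 1888 labels have been skipped so far.
Adding those back, label number 1885077 + 1888 = 1886965 at 30 labels/s is 62898 s + 25 f = 17 h 28 min 18 s frame 25, i.e. 17:28:18;25.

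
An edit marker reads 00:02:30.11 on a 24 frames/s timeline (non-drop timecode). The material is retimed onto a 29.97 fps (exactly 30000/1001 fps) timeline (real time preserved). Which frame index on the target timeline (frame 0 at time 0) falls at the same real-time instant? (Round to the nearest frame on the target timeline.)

Source frame index: (0×3600 + 2×60 + 30) × 24 + 11 = 3611.
Real time: 3611 / (24) = 3611/24 s.
Target frame: (3611/24) × (30000/1001) = 4513750/1001 ≈ 4509.241 → 4509.

frame 4509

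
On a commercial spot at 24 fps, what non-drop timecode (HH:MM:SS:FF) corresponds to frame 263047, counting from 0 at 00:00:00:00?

263047 ÷ 24 = 10960 full seconds, remainder 7 frames.
10960 s = 3 h 2 min 40 s.
Timecode: 03:02:40:07.

03:02:40:07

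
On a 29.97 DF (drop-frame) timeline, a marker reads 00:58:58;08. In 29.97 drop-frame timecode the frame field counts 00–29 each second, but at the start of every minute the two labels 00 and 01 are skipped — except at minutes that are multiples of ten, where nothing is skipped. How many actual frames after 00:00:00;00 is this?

As if non-drop at 30 labels/s: (0 × 3600 + 58 × 60 + 58) × 30 + 8 = 106148.
Minute boundaries passed: 58; those not divisible by 10: 58 − 5 = 53; dropped labels = 2 × 53 = 106.
Actual frame index = 106148 − 106 = 106042.

106042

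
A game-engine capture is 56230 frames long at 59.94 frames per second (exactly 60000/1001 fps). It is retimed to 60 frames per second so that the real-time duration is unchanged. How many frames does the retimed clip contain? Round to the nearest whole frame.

56286 frames

Frames at target rate = 56230 × (60) / (60000/1001) = 5628623/100 ≈ 56286.230.
Nearest whole frame: 56286.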